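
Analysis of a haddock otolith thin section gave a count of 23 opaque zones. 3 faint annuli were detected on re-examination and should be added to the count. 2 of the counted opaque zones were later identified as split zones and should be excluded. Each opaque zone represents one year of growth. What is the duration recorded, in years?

Adjusted count: 23 − 2 + 3 = 24 opaque zones.
One opaque zone per year makes the duration 24 years.

24 years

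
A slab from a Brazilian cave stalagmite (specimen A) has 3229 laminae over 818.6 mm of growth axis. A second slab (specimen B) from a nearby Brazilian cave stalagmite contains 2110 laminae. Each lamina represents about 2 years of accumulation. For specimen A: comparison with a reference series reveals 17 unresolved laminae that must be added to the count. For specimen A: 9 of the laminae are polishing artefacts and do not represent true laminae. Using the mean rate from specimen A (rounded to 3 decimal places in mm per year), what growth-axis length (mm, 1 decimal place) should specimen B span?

531.7 mm

Specimen A: after corrections the count is 3229 − 9 + 17 = 3237 laminae.
Specimen A: 3237 laminae at 2 years each span 3237 × 2 = 6474 years.
A: Mean rate = 818.6 mm / 6474 years ≈ 0.126 mm/year.
Specimen B: 2110 laminae at 2 years each span 2110 × 2 = 4220 years. For B, 0.126 mm/year × 4220 years = 531.7 mm.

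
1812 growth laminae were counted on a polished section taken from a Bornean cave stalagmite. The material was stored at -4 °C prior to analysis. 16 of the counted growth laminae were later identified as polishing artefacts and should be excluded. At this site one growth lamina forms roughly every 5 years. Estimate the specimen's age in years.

8980 years

Adjusted count: 1812 − 16 = 1796 growth laminae.
1796 growth laminae at 5 years each span 1796 × 5 = 8980 years.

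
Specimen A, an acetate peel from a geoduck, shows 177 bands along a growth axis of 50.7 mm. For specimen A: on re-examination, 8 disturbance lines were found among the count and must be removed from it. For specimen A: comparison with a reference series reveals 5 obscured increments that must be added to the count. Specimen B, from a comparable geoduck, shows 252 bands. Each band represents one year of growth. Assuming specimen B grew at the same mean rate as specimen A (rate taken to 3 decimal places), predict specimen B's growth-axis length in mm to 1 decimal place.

Specimen A: adjusted count: 177 − 8 + 5 = 174 bands.
A: 50.7 mm over 174 years gives 50.7 / 174 ≈ 0.291 mm/year.
Length of B = 0.291 × 252 = 73.3 mm.

73.3 mm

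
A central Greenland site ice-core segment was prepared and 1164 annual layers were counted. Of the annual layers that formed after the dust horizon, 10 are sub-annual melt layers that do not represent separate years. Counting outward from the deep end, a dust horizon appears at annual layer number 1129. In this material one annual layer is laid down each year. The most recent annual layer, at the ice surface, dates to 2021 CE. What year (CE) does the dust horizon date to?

1996 CE

The dust horizon sits at annual layer 1129 from the deep end, so 1164 − 1129 = 35 annual layers formed after it.
Excluding 10 false annual layers: 35 − 10 = 25.
2021 − 25 = 1996 CE.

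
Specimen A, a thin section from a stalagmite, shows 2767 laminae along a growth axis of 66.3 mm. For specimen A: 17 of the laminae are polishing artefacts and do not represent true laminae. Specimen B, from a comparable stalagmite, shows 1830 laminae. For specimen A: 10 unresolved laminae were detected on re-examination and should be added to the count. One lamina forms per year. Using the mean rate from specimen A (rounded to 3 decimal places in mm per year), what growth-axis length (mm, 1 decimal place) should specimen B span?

43.9 mm

Specimen A: true lamina count = 2767 − 17 + 10 = 2760.
A: Mean rate = 66.3 mm / 2760 years ≈ 0.024 mm/year.
B's length ≈ 0.024 × 1830 = 43.9 mm.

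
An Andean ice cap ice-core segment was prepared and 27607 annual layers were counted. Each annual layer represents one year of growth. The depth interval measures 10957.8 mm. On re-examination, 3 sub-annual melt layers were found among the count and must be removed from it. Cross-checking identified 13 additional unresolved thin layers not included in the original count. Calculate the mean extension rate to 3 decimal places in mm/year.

Correcting the raw count gives 27607 − 3 + 13 = 27617 true annual layers.
10957.8 mm over 27617 years gives 10957.8 / 27617 ≈ 0.397 mm/year.

0.397 mm/year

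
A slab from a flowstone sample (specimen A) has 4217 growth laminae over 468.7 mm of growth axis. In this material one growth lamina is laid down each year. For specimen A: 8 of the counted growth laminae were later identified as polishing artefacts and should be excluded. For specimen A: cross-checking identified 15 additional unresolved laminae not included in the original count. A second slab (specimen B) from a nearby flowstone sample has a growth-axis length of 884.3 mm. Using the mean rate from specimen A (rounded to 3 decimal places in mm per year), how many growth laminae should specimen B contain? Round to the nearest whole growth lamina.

7967 growth laminae

Specimen A: adjusted count: 4217 − 8 + 15 = 4224 growth laminae.
A: Mean rate = 468.7 mm / 4224 years ≈ 0.111 mm per year.
For B, 884.3 / 0.111 = 7966.67 years ≈ 7967 growth laminae.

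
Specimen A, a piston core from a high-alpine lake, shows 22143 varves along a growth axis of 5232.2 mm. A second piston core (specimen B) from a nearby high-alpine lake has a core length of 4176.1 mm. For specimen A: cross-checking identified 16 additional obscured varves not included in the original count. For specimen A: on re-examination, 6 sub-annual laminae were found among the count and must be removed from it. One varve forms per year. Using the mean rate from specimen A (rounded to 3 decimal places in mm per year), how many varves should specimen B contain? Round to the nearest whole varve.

Specimen A: after corrections the count is 22143 − 6 + 16 = 22153 varves.
A: Mean rate = 5232.2 mm / 22153 years ≈ 0.236 mm/yr.
Specimen B: 4176.1 mm / 0.236 mm per year = 17695.34 years ≈ 17695 varves.

17695 varves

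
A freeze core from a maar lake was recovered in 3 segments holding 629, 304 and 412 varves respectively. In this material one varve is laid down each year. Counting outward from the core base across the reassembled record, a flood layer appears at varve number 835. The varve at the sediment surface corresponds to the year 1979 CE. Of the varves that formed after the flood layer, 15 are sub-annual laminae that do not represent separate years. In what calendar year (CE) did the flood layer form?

Total varves = 629 + 304 + 412 = 1345.
Between varve 835 and the sediment surface there are 1345 − 835 = 510 varves.
Excluding 15 false varves: 510 − 15 = 495.
The varve at the sediment surface is 1979 CE, so the flood layer dates to 1979 − 495 = 1484 CE.

1484 CE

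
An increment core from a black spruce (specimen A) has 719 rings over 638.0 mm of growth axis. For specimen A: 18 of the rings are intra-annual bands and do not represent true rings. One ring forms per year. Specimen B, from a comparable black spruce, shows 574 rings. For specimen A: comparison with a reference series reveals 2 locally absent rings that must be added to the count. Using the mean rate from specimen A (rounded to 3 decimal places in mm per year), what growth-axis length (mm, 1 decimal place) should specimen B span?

521.2 mm

Specimen A: true ring count = 719 − 18 + 2 = 703.
A: 638.0 mm over 703 years gives 638.0 / 703 ≈ 0.908 mm/year.
For B, 0.908 mm/year × 574 years = 521.2 mm.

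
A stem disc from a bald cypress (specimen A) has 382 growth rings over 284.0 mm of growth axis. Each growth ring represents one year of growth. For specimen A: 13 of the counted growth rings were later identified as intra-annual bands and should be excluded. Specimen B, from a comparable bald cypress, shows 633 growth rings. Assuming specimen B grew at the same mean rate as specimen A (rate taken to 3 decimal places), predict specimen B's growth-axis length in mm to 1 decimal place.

487.4 mm

Specimen A: correcting the raw count gives 382 − 13 = 369 true growth rings.
A: 284.0 mm over 369 years gives 284.0 / 369 ≈ 0.770 mm/year.
B's length ≈ 0.770 × 633 = 487.4 mm.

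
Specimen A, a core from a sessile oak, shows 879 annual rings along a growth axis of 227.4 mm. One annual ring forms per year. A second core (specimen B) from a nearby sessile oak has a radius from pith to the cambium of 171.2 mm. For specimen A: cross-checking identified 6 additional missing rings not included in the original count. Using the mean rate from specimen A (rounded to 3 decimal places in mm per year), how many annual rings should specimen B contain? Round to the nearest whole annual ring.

666 annual rings

Specimen A: correcting the raw count gives 879 + 6 = 885 true annual rings.
A: 227.4 mm over 885 years gives 227.4 / 885 ≈ 0.257 mm per year.
B spans 171.2 / 0.257 = 666.15 years ≈ 666 annual rings.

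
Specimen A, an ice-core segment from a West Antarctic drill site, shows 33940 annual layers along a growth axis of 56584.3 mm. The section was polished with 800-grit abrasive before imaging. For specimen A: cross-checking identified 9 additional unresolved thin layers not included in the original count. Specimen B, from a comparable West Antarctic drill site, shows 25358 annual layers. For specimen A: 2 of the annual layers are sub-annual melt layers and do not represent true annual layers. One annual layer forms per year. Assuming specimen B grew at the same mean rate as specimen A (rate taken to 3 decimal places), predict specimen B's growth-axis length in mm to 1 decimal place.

Specimen A: true annual layer count = 33940 − 2 + 9 = 33947.
A: Extension rate ≈ 56584.3 / 33947 = 1.667 mm/yr.
B's length ≈ 1.667 × 25358 = 42271.8 mm.

42271.8 mm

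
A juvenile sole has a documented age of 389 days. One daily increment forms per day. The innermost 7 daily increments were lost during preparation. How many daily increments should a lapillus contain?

382 daily increments

At one daily increment per day, 389 days correspond to 389 daily increments.
389 − 7 missed = 382 daily increments expected in the prepared section.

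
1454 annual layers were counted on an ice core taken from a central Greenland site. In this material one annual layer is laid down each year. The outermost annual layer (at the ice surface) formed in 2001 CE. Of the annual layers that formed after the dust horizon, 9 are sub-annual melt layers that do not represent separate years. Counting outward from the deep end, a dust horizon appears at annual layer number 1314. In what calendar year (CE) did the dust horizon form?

1454 − 1314 = 140 annual layers lie beyond the dust horizon toward the ice surface.
140 − 9 false = 131 true annual layers after the dust horizon.
2001 − 131 = 1870 CE.

1870 CE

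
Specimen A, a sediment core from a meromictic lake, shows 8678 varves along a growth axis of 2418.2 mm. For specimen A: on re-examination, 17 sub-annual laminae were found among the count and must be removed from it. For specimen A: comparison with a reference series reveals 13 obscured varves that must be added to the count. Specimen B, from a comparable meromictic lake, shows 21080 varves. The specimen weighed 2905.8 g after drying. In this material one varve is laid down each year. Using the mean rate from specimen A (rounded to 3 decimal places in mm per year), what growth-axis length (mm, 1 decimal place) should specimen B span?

5881.3 mm

Specimen A: true varve count = 8678 − 17 + 13 = 8674.
A: 2418.2 mm over 8674 years gives 2418.2 / 8674 ≈ 0.279 mm per year.
For B, 0.279 mm/year × 21080 years = 5881.3 mm.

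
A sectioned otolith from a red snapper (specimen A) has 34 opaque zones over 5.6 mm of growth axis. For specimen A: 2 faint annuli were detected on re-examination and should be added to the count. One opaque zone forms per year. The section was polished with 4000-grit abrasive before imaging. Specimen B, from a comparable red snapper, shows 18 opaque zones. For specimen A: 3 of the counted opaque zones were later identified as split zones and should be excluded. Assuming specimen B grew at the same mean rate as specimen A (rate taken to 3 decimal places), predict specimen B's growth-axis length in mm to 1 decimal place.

3.1 mm

Specimen A: after corrections the count is 34 − 3 + 2 = 33 opaque zones.
A: Mean rate = 5.6 mm / 33 years ≈ 0.170 mm per year.
For B, 0.170 mm/year × 18 years = 3.1 mm.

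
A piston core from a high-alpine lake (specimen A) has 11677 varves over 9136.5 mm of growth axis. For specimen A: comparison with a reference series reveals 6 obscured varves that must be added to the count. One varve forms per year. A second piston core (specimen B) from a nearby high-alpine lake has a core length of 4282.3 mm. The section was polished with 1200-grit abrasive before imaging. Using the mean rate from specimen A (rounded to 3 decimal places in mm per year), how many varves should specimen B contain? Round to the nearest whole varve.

Specimen A: true varve count = 11677 + 6 = 11683.
A: Mean rate = 9136.5 mm / 11683 years ≈ 0.782 mm/yr.
For B, 4282.3 / 0.782 = 5476.09 years ≈ 5476 varves.

5476 varves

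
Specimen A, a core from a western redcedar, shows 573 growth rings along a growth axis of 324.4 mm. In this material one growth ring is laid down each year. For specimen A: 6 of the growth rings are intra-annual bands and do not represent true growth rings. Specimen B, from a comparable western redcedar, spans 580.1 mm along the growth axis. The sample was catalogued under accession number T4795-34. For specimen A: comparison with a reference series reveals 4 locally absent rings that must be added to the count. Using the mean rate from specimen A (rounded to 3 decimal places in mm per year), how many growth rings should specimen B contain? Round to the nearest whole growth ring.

Specimen A: adjusted count: 573 − 6 + 4 = 571 growth rings.
A: Extension rate ≈ 324.4 / 571 = 0.568 mm/year.
B spans 580.1 / 0.568 = 1021.30 years ≈ 1021 growth rings.

1021 growth rings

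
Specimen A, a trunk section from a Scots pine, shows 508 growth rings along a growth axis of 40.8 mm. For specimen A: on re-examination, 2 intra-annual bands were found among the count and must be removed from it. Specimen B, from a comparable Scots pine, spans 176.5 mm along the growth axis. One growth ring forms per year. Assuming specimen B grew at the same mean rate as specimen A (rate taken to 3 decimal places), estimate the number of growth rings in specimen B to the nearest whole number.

2179 growth rings

Specimen A: adjusted count: 508 − 2 = 506 growth rings.
A: Mean rate = 40.8 mm / 506 years ≈ 0.081 mm/year.
B spans 176.5 / 0.081 = 2179.01 years ≈ 2179 growth rings.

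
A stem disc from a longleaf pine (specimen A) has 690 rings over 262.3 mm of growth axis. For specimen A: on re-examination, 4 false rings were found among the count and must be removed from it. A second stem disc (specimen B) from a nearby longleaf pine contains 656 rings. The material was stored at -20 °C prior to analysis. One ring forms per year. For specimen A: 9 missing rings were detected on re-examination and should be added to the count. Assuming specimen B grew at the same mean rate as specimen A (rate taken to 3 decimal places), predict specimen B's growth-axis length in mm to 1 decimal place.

Specimen A: adjusted count: 690 − 4 + 9 = 695 rings.
A: 262.3 mm over 695 years gives 262.3 / 695 ≈ 0.377 mm/year.
Length of B = 0.377 × 656 = 247.3 mm.

247.3 mm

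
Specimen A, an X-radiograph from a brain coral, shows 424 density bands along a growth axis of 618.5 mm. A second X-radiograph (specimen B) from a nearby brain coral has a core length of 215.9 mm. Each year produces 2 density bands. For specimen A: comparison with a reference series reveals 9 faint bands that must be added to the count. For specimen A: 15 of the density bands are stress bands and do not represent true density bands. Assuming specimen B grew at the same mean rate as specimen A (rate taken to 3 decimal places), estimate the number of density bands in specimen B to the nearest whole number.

Specimen A: adjusted count: 424 − 15 + 9 = 418 density bands.
Specimen A: 418 density bands at 2 per year is 418 / 2 = 209 years.
A: 618.5 mm over 209 years gives 618.5 / 209 ≈ 2.959 mm per year.
For B, 215.9 / 2.959 = 72.96 years; at 2 density bands per year that is 72.96 × 2 ≈ 146 density bands.

146 density bands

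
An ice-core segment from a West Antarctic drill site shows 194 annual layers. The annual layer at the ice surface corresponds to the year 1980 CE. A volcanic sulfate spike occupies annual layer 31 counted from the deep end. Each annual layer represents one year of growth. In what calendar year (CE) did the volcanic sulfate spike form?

1817 CE

Between annual layer 31 and the ice surface there are 194 − 31 = 163 annual layers.
Counting back 163 years from 1980 CE places the volcanic sulfate spike in 1980 − 163 = 1817 CE.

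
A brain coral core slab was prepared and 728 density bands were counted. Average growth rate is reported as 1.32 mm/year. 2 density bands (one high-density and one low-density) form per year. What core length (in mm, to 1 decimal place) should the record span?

Dividing by 2 density bands per year: 728 / 2 = 364 years.
Predicted length = 1.32 mm/year × 364 years = 480.5 mm.

480.5 mm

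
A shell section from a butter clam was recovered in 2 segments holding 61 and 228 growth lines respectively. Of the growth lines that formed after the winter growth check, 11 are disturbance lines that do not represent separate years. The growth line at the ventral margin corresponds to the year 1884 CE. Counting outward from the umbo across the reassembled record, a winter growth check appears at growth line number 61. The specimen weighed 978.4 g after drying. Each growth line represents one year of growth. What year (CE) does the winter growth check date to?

Total growth lines = 61 + 228 = 289.
289 − 61 = 228 growth lines lie beyond the winter growth check toward the ventral margin.
Excluding 11 false growth lines: 228 − 11 = 217.
The growth line at the ventral margin is 1884 CE, so the winter growth check dates to 1884 − 217 = 1667 CE.

1667 CE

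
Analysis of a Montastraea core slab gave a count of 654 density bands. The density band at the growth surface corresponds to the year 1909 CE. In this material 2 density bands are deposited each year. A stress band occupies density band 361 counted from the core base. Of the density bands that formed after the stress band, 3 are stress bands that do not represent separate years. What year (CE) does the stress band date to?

654 − 361 = 293 density bands lie beyond the stress band toward the growth surface.
293 − 3 false = 290 true density bands after the stress band.
Dividing by 2 density bands per year: 290 / 2 = 145 years.
1909 − 145 = 1764 CE.

1764 CE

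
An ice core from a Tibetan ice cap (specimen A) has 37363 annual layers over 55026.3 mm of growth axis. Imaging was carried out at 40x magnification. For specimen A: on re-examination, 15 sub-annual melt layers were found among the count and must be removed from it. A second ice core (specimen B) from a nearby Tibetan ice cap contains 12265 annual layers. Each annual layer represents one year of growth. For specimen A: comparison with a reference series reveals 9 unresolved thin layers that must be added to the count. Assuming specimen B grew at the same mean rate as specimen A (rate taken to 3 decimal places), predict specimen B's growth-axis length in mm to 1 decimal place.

18066.3 mm

Specimen A: after corrections the count is 37363 − 15 + 9 = 37357 annual layers.
A: Extension rate ≈ 55026.3 / 37357 = 1.473 mm/yr.
Length of B = 1.473 × 12265 = 18066.3 mm.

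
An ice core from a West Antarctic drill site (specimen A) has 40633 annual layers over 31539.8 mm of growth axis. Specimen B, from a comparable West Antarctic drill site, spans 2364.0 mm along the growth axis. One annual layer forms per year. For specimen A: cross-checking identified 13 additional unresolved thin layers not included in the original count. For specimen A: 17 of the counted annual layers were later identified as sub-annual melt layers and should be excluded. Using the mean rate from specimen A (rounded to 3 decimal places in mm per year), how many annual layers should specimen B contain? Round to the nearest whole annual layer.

Specimen A: adjusted count: 40633 − 17 + 13 = 40629 annual layers.
A: Extension rate ≈ 31539.8 / 40629 = 0.776 mm/year.
B spans 2364.0 / 0.776 = 3046.39 years ≈ 3046 annual layers.

3046 annual layers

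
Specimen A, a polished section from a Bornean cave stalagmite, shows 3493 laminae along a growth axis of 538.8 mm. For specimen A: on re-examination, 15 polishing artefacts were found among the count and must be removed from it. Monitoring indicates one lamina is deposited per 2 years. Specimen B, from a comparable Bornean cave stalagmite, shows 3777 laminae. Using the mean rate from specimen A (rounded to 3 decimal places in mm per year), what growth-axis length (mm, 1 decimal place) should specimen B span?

Specimen A: correcting the raw count gives 3493 − 15 = 3478 true laminae.
Specimen A: multiplying by 2 years per lamina: 3478 × 2 = 6956 years.
A: 538.8 mm over 6956 years gives 538.8 / 6956 ≈ 0.077 mm per year.
Specimen B: 3777 laminae at 2 years each span 3777 × 2 = 7554 years. B's length ≈ 0.077 × 7554 = 581.7 mm.

581.7 mm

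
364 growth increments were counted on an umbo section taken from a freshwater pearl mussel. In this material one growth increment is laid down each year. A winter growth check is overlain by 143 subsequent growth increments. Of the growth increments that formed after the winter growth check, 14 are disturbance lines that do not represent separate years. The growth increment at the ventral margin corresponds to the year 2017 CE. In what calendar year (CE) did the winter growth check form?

143 growth increments formed after the winter growth check.
Excluding 14 false growth increments: 143 − 14 = 129.
Counting back 129 years from 2017 CE places the winter growth check in 2017 − 129 = 1888 CE.

1888 CE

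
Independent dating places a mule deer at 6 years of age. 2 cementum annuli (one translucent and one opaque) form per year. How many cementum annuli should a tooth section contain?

With 2 cementum annuli per year, 6 years would produce 6 × 2 = 12 cementum annuli.
So 12 cementum annuli should be present.

12 cementum annuli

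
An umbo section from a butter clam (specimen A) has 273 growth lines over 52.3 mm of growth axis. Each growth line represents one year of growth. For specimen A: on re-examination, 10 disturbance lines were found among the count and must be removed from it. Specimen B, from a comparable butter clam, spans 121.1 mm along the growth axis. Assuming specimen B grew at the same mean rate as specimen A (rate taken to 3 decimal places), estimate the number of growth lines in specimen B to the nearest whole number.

609 growth lines

Specimen A: adjusted count: 273 − 10 = 263 growth lines.
A: 52.3 mm over 263 years gives 52.3 / 263 ≈ 0.199 mm per year.
B spans 121.1 / 0.199 = 608.54 years ≈ 609 growth lines.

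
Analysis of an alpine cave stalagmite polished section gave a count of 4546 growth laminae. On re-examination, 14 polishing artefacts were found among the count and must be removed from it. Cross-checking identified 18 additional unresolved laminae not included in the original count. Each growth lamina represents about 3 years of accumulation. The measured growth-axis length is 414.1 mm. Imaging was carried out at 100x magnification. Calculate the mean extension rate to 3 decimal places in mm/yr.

True growth lamina count = 4546 − 14 + 18 = 4550.
4550 growth laminae at 3 years each span 4550 × 3 = 13650 years.
Mean rate = 414.1 mm / 13650 years ≈ 0.030 mm/yr.

0.030 mm/yr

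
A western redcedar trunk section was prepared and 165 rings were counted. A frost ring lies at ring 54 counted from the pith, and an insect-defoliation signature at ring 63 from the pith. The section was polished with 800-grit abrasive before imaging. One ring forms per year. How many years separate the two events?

9 yr

Separation: 63 − 54 = 9 rings.
At one ring per year, 9 years elapsed between them.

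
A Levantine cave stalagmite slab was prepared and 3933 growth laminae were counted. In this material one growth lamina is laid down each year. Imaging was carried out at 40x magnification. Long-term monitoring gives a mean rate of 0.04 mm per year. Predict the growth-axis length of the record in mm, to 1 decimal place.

157.3 mm

3933 years of growth are recorded.
3933 years at 0.04 mm/year gives 0.04 × 3933 = 157.3 mm.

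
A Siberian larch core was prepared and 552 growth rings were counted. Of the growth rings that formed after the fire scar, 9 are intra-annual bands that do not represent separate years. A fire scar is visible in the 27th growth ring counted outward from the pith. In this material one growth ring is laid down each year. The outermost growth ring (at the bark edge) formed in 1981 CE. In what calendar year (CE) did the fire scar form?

1465 CE

552 − 27 = 525 growth rings lie beyond the fire scar toward the bark edge.
Excluding 9 false growth rings: 525 − 9 = 516.
1981 − 516 = 1465 CE.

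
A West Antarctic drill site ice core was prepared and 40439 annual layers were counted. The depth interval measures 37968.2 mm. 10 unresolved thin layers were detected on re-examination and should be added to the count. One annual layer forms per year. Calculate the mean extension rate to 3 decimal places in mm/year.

True annual layer count = 40439 + 10 = 40449.
Extension rate ≈ 37968.2 / 40449 = 0.939 mm/year.

0.939 mm/year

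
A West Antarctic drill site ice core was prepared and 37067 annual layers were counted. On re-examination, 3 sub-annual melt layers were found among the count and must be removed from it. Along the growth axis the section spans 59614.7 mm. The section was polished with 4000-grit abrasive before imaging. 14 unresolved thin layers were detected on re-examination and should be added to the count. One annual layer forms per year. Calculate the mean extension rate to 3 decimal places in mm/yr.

1.608 mm/yr

True annual layer count = 37067 − 3 + 14 = 37078.
59614.7 mm over 37078 years gives 59614.7 / 37078 ≈ 1.608 mm/yr.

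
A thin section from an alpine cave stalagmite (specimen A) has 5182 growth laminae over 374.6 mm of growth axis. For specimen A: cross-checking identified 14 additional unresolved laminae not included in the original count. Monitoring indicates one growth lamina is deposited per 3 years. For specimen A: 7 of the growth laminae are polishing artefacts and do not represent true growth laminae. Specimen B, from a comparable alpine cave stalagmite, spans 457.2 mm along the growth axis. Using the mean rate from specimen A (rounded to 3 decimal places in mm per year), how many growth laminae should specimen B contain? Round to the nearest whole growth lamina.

6350 growth laminae

Specimen A: correcting the raw count gives 5182 − 7 + 14 = 5189 true growth laminae.
Specimen A: multiplying by 3 years per growth lamina: 5189 × 3 = 15567 years.
A: Extension rate ≈ 374.6 / 15567 = 0.024 mm per year.
For B, 457.2 / 0.024 = 19050.00 years; at 3 years per growth lamina that is 19050.00 / 3 ≈ 6350 growth laminae.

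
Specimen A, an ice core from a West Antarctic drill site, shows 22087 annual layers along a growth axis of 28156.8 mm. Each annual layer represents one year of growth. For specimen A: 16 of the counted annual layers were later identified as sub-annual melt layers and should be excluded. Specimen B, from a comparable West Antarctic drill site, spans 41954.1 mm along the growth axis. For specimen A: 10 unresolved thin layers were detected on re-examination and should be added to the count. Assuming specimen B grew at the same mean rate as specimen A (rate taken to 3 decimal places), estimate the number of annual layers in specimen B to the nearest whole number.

Specimen A: true annual layer count = 22087 − 16 + 10 = 22081.
A: Extension rate ≈ 28156.8 / 22081 = 1.275 mm per year.
Specimen B: 41954.1 mm / 1.275 mm per year = 32905.18 years ≈ 32905 annual layers.

32905 annual layers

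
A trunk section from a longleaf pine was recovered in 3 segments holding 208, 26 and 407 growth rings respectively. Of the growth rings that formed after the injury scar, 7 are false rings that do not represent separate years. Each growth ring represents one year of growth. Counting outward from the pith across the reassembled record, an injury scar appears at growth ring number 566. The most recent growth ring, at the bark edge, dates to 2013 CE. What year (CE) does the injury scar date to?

1945 CE

Total growth rings = 208 + 26 + 407 = 641.
Between growth ring 566 and the bark edge there are 641 − 566 = 75 growth rings.
Removing the 7 false growth rings leaves 75 − 7 = 68 true growth rings beyond the injury scar.
The growth ring at the bark edge is 2013 CE, so the injury scar dates to 2013 − 68 = 1945 CE.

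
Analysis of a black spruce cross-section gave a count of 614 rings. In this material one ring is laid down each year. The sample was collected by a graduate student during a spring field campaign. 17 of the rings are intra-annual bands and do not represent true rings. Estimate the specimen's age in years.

True ring count = 614 − 17 = 597.
At one ring per year, that is 597 years.

597 yr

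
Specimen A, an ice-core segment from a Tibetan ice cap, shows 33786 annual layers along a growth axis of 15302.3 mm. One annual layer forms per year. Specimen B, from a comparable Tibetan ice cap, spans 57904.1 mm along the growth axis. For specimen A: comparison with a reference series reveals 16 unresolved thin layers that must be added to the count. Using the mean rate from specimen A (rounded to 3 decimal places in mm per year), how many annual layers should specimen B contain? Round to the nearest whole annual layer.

Specimen A: adjusted count: 33786 + 16 = 33802 annual layers.
A: Extension rate ≈ 15302.3 / 33802 = 0.453 mm per year.
Specimen B: 57904.1 mm / 0.453 mm per year = 127823.62 years ≈ 127824 annual layers.

127824 annual layers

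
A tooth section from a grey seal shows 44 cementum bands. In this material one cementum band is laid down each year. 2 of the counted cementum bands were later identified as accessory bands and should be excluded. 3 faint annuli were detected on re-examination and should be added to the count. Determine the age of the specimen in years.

45 yr

Correcting the raw count gives 44 − 2 + 3 = 45 true cementum bands.
With a one-to-one cementum band periodicity this is 45 years.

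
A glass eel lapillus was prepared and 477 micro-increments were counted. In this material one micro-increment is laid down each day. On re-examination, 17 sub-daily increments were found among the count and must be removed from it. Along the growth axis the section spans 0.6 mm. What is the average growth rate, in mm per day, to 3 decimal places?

True micro-increment count = 477 − 17 = 460.
0.6 mm over 460 days gives 0.6 / 460 ≈ 0.001 mm per day.

0.001 mm per day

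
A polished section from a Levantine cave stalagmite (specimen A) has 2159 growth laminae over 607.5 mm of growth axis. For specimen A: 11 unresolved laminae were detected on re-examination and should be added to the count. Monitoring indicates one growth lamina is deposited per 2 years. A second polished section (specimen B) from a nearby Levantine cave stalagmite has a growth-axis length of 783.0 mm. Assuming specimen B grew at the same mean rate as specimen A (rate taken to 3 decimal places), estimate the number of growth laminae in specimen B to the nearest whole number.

Specimen A: after corrections the count is 2159 + 11 = 2170 growth laminae.
Specimen A: 2170 growth laminae at 2 years each span 2170 × 2 = 4340 years.
A: 607.5 mm over 4340 years gives 607.5 / 4340 ≈ 0.140 mm/yr.
Specimen B: 783.0 mm / 0.140 mm per year = 5592.86 years; at 2 years per growth lamina that is 5592.86 / 2 ≈ 2796 growth laminae.

2796 growth laminae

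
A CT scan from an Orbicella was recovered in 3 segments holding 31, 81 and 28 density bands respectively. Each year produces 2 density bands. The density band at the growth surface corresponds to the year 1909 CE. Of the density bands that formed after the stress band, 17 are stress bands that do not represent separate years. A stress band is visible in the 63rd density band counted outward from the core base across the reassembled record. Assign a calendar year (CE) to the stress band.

1879 CE

Total density bands = 31 + 81 + 28 = 140.
140 − 63 = 77 density bands lie beyond the stress band toward the growth surface.
77 − 17 false = 60 true density bands after the stress band.
Dividing by 2 density bands per year: 60 / 2 = 30 years.
The density band at the growth surface is 1909 CE, so the stress band dates to 1909 − 30 = 1879 CE.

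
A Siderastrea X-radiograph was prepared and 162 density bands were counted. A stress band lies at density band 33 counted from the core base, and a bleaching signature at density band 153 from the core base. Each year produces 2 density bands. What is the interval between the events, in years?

60 yr

Separation: 153 − 33 = 120 density bands.
120 density bands at 2 per year is 120 / 2 = 60 years.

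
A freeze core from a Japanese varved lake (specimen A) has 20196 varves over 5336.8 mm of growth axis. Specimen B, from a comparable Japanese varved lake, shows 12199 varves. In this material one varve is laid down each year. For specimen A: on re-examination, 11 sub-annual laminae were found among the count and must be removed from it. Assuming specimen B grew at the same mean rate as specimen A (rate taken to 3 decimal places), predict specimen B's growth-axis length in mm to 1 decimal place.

3220.5 mm

Specimen A: after corrections the count is 20196 − 11 = 20185 varves.
A: Extension rate ≈ 5336.8 / 20185 = 0.264 mm/year.
For B, 0.264 mm/year × 12199 years = 3220.5 mm.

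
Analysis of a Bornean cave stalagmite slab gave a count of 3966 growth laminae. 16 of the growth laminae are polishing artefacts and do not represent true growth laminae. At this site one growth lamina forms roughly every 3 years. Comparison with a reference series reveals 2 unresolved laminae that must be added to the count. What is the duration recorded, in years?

11856 yr

Adjusted count: 3966 − 16 + 2 = 3952 growth laminae.
Multiplying by 3 years per growth lamina: 3952 × 3 = 11856 years.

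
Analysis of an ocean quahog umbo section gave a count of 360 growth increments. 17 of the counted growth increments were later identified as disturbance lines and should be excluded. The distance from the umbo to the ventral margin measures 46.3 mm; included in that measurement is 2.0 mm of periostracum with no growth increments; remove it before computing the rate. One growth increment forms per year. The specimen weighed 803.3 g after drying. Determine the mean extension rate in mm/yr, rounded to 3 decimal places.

0.129 mm/yr

After corrections the count is 360 − 17 = 343 growth increments.
Removing the 2.0 mm offcut leaves 46.3 − 2.0 = 44.3 mm.
Mean rate = 44.3 mm / 343 years ≈ 0.129 mm/yr.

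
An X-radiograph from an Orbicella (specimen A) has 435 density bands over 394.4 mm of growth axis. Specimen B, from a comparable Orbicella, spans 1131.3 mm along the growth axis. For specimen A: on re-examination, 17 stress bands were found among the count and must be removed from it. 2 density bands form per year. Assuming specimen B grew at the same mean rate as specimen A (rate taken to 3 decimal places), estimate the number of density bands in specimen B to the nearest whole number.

Specimen A: true density band count = 435 − 17 = 418.
Specimen A: 418 density bands at 2 per year is 418 / 2 = 209 years.
A: Extension rate ≈ 394.4 / 209 = 1.887 mm/yr.
For B, 1131.3 / 1.887 = 599.52 years; at 2 density bands per year that is 599.52 × 2 ≈ 1199 density bands.

1199 density bands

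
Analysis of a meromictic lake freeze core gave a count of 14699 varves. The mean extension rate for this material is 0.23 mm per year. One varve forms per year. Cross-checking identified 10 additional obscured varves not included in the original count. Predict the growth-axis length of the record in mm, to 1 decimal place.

3383.1 mm

True varve count = 14699 + 10 = 14709.
Length ≈ 0.23 × 14709 = 3383.1 mm.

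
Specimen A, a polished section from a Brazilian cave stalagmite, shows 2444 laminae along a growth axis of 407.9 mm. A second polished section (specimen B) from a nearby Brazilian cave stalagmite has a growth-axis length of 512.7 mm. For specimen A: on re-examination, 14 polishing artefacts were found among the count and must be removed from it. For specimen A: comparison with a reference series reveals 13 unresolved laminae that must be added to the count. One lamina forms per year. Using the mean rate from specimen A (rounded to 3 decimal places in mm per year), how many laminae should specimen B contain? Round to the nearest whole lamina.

3070 laminae

Specimen A: true lamina count = 2444 − 14 + 13 = 2443.
A: Mean rate = 407.9 mm / 2443 years ≈ 0.167 mm/year.
B spans 512.7 / 0.167 = 3070.06 years ≈ 3070 laminae.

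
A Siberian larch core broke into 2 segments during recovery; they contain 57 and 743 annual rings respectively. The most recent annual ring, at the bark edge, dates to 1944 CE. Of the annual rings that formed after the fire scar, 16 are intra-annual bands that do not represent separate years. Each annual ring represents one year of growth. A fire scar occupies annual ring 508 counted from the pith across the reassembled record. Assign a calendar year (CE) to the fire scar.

1668 CE

Total annual rings = 57 + 743 = 800.
800 − 508 = 292 annual rings lie beyond the fire scar toward the bark edge.
Excluding 16 false annual rings: 292 − 16 = 276.
1944 − 276 = 1668 CE.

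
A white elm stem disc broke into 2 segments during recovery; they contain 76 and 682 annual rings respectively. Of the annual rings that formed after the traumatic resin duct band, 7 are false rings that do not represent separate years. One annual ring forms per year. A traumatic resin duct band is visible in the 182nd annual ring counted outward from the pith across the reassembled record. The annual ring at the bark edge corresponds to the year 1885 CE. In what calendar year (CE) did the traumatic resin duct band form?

Total annual rings = 76 + 682 = 758.
758 − 182 = 576 annual rings lie beyond the traumatic resin duct band toward the bark edge.
576 − 7 false = 569 true annual rings after the traumatic resin duct band.
Counting back 569 years from 1885 CE places the traumatic resin duct band in 1885 − 569 = 1316 CE.

1316 CE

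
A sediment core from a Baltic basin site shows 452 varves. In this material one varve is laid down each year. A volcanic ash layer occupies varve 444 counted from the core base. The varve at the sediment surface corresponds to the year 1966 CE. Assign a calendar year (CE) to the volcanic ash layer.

1958 CE

452 − 444 = 8 varves lie beyond the volcanic ash layer toward the sediment surface.
Counting back 8 years from 1966 CE places the volcanic ash layer in 1966 − 8 = 1958 CE.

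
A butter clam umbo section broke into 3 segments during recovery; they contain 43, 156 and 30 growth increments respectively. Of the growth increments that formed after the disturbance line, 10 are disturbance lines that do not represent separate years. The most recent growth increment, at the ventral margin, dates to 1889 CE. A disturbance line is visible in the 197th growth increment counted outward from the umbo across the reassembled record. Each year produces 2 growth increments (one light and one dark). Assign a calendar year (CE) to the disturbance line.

1878 CE

Total growth increments = 43 + 156 + 30 = 229.
229 − 197 = 32 growth increments lie beyond the disturbance line toward the ventral margin.
Excluding 10 false growth increments: 32 − 10 = 22.
With 2 growth increments per year, 22 / 2 = 11 years.
1889 − 11 = 1878 CE.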